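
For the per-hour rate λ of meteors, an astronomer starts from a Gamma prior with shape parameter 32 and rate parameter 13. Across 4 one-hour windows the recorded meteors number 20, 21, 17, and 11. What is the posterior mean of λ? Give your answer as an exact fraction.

101/17

Total count: 20 + 21 + 17 + 11 = 69.
Total exposure: 4 hours.
By Gamma–Poisson conjugacy, the posterior is Gamma(α + Σx, β + Σt) = Gamma(32 + 69, 13 + 4) = Gamma(101, 17).
Posterior mean = α'/β' = 101/17.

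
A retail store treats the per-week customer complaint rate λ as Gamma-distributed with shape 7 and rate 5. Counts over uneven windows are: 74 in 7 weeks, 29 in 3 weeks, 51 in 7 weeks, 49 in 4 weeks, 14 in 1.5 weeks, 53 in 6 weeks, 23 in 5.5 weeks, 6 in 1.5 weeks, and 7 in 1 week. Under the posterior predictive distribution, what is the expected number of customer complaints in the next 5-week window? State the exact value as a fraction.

Total count: 74 + 29 + 51 + 49 + 14 + 53 + 23 + 6 + 7 = 306.
Total exposure: 7 + 3 + 7 + 4 + 1.5 + 6 + 5.5 + 1.5 + 1 = 36.5 weeks.
Conjugate update: add total count to the shape and total exposure to the rate, giving Gamma(313, 83/2).
Predictive mean over a 5-week window = T·E[λ|data] = 5·313/(83/2) = 3130/83.

3130/83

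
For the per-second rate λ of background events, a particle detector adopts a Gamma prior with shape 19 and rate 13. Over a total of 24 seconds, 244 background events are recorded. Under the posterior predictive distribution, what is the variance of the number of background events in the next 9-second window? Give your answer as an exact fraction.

108882/1369

Total count 244 over total exposure 24 seconds.
Conjugate update: add total count to the shape and total exposure to the rate, giving Gamma(263, 37).
The posterior predictive for a window of length T is Negative Binomial with variance T·α'·(β'+T)/β'² = 9·263·46/1369 = 108882/1369.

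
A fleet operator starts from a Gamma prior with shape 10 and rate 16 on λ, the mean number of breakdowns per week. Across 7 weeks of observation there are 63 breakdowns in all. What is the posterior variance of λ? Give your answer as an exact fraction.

73/529

Total count 63 over total exposure 7 weeks.
Posterior: α' = 10 + 63 = 73, β' = 16 + 7 = 23.
Posterior variance = α'/β'² = 73/529.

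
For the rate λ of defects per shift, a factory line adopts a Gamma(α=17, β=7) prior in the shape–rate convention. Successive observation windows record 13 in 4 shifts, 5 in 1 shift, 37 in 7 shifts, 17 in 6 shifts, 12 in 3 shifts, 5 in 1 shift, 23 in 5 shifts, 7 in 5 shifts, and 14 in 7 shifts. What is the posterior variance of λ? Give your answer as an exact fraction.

Total count: 13 + 5 + 37 + 17 + 12 + 5 + 23 + 7 + 14 = 133.
Total exposure: 4 + 1 + 7 + 6 + 3 + 1 + 5 + 5 + 7 = 39 shifts.
Gamma(α, β) with Poisson data over total exposure Σt gives posterior Gamma(α+Σx, β+Σt) = Gamma(150, 46).
Posterior variance = α'/β'² = 150/2116 = 75/1058.

75/1058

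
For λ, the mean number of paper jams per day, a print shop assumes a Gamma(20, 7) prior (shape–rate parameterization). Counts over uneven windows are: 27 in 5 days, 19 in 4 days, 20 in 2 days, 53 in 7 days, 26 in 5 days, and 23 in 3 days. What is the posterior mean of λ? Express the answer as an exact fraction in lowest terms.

188/33

Total count: 27 + 19 + 20 + 53 + 26 + 23 = 168.
Total exposure: 5 + 4 + 2 + 7 + 5 + 3 = 26 days.
By Gamma–Poisson conjugacy, the posterior is Gamma(α + Σx, β + Σt) = Gamma(20 + 168, 7 + 26) = Gamma(188, 33).
Posterior mean = α'/β' = 188/33.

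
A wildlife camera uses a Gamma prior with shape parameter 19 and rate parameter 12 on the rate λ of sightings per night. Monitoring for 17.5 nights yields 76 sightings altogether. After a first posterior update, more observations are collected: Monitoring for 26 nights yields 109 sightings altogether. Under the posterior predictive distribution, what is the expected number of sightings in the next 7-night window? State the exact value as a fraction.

Total count 76 over total exposure 17.5 nights.
After the first batch: Gamma(19 + 76, 12 + 17.5) = Gamma(95, 59/2).
Total count 109 over total exposure 26 nights.
After the second batch: Gamma(95 + 109, 59/2 + 26) = Gamma(204, 111/2).
Predictive mean over a 7-night window = T·E[λ|data] = 7·204/(111/2) = 952/37.

952/37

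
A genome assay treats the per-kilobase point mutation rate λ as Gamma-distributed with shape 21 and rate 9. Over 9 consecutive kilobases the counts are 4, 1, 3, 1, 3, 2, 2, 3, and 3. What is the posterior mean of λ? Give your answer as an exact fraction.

Total count: 4 + 1 + 3 + 1 + 3 + 2 + 2 + 3 + 3 = 22.
Total exposure: 9 kilobases.
Gamma(α, β) with Poisson data over total exposure Σt gives posterior Gamma(α+Σx, β+Σt) = Gamma(43, 18).
Posterior mean = α'/β' = 43/18.

43/18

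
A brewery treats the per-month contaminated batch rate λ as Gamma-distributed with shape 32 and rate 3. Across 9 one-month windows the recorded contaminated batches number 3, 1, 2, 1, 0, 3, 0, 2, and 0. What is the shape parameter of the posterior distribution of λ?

44

Total count: 3 + 1 + 2 + 1 + 0 + 3 + 0 + 2 + 0 = 12.
Total exposure: 9 months.
Gamma(α, β) with Poisson data over total exposure Σt gives posterior Gamma(α+Σx, β+Σt) = Gamma(44, 12).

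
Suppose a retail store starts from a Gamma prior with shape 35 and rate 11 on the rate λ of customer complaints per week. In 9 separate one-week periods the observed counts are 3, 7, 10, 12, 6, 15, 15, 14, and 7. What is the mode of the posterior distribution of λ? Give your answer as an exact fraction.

Total count: 3 + 7 + 10 + 12 + 6 + 15 + 15 + 14 + 7 = 89.
Total exposure: 9 weeks.
Gamma(α, β) with Poisson data over total exposure Σt gives posterior Gamma(α+Σx, β+Σt) = Gamma(124, 20).
Posterior mode = (α'−1)/β' = 123/20.

123/20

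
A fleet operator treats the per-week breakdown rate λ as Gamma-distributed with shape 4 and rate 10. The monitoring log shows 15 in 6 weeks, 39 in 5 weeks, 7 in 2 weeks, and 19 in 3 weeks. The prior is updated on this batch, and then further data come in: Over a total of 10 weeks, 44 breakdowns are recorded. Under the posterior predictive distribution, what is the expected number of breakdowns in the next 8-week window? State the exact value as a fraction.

256/9

Total count: 15 + 39 + 7 + 19 = 80.
Total exposure: 6 + 5 + 2 + 3 = 16 weeks.
After the first batch: Gamma(4 + 80, 10 + 16) = Gamma(84, 26).
Total count 44 over total exposure 10 weeks.
After the second batch: Gamma(84 + 44, 26 + 10) = Gamma(128, 36).
Predictive mean over an 8-week window = T·E[λ|data] = 8·128/36 = 256/9.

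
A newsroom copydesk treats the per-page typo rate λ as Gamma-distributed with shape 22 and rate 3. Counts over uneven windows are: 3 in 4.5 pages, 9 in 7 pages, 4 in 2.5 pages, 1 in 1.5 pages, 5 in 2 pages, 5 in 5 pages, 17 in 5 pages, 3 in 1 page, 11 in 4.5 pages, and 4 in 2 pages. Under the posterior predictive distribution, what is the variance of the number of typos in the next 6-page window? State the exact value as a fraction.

5544/361

Total count: 3 + 9 + 4 + 1 + 5 + 5 + 17 + 3 + 11 + 4 = 62.
Total exposure: 4.5 + 7 + 2.5 + 1.5 + 2 + 5 + 5 + 1 + 4.5 + 2 = 35 pages.
Gamma(α, β) with Poisson data over total exposure Σt gives posterior Gamma(α+Σx, β+Σt) = Gamma(84, 38).
The posterior predictive for a window of length T is Negative Binomial with variance T·α'·(β'+T)/β'² = 6·84·44/1444 = 5544/361.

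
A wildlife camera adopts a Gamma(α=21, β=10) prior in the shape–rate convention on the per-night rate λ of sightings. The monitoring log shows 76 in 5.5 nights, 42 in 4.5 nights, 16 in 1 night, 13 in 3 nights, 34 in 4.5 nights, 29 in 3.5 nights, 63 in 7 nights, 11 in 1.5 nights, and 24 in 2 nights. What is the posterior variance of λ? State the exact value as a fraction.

Total count: 76 + 42 + 16 + 13 + 34 + 29 + 63 + 11 + 24 = 308.
Total exposure: 5.5 + 4.5 + 1 + 3 + 4.5 + 3.5 + 7 + 1.5 + 2 = 32.5 nights.
Gamma(α, β) with Poisson data over total exposure Σt gives posterior Gamma(α+Σx, β+Σt) = Gamma(329, 85/2).
Posterior variance = α'/β'² = 329/(7225/4) = 1316/7225.

1316/7225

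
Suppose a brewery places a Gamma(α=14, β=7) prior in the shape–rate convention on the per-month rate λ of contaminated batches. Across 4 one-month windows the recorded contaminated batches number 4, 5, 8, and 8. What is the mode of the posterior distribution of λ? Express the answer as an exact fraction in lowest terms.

Total count: 4 + 5 + 8 + 8 = 25.
Total exposure: 4 months.
Posterior: α' = 14 + 25 = 39, β' = 7 + 4 = 11.
Posterior mode = (α'−1)/β' = 38/11.

38/11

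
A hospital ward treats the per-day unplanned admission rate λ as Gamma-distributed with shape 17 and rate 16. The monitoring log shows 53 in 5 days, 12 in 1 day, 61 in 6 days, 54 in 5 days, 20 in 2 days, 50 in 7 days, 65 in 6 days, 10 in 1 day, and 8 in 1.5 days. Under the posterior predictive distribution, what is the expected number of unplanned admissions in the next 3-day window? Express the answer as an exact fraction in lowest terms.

Total count: 53 + 12 + 61 + 54 + 20 + 50 + 65 + 10 + 8 = 333.
Total exposure: 5 + 1 + 6 + 5 + 2 + 7 + 6 + 1 + 1.5 = 34.5 days.
Gamma(α, β) with Poisson data over total exposure Σt gives posterior Gamma(α+Σx, β+Σt) = Gamma(350, 101/2).
Predictive mean over a 3-day window = T·E[λ|data] = 3·350/(101/2) = 2100/101.

2100/101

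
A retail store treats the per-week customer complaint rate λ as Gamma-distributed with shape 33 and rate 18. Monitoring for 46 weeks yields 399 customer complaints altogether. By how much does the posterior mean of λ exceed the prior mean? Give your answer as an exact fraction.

59/12

Total count 399 over total exposure 46 weeks.
Posterior: α' = 33 + 399 = 432, β' = 18 + 46 = 64.
Posterior mean = 432/64 = 27/4; prior mean = 33/18 = 11/6. Difference = 27/4 − 11/6 = 59/12.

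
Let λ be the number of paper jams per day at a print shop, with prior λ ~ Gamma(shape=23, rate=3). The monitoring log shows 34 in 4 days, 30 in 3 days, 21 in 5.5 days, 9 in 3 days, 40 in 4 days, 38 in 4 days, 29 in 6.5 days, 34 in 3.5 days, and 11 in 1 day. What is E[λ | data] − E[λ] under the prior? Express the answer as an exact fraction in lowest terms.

-37/75

Total count: 34 + 30 + 21 + 9 + 40 + 38 + 29 + 34 + 11 = 246.
Total exposure: 4 + 3 + 5.5 + 3 + 4 + 4 + 6.5 + 3.5 + 1 = 34.5 days.
The Gamma prior is conjugate for the Poisson rate, so λ | data ~ Gamma(23+246, 3+34.5) = Gamma(269, 75/2).
Posterior mean = 269/(75/2) = 538/75; prior mean = 23/3 = 23/3. Difference = 538/75 − 23/3 = -37/75.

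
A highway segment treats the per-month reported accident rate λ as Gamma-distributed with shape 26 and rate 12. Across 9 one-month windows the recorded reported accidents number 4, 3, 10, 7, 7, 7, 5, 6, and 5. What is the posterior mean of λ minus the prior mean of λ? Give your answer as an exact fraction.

Total count: 4 + 3 + 10 + 7 + 7 + 7 + 5 + 6 + 5 = 54.
Total exposure: 9 months.
Gamma(α, β) with Poisson data over total exposure Σt gives posterior Gamma(α+Σx, β+Σt) = Gamma(80, 21).
Posterior mean = 80/21 = 80/21; prior mean = 26/12 = 13/6. Difference = 80/21 − 13/6 = 23/14.

23/14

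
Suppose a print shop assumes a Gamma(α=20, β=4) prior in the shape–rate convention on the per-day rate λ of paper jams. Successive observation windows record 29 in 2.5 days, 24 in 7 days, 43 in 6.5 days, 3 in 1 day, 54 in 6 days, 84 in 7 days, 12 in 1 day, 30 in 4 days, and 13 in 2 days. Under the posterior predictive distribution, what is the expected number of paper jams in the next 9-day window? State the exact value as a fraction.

Total count: 29 + 24 + 43 + 3 + 54 + 84 + 12 + 30 + 13 = 292.
Total exposure: 2.5 + 7 + 6.5 + 1 + 6 + 7 + 1 + 4 + 2 = 37 days.
Gamma(α, β) with Poisson data over total exposure Σt gives posterior Gamma(α+Σx, β+Σt) = Gamma(312, 41).
Predictive mean over a 9-day window = T·E[λ|data] = 9·312/41 = 2808/41.

2808/41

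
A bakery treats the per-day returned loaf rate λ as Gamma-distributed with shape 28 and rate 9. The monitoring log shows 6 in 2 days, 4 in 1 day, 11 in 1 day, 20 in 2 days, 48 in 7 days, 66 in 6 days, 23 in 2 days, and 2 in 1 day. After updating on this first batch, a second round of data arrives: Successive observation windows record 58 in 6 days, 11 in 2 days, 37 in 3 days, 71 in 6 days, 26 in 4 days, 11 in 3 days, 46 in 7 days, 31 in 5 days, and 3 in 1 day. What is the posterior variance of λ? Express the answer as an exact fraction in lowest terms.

Total count: 6 + 4 + 11 + 20 + 48 + 66 + 23 + 2 = 180.
Total exposure: 2 + 1 + 1 + 2 + 7 + 6 + 2 + 1 = 22 days.
After the first batch: Gamma(28 + 180, 9 + 22) = Gamma(208, 31).
Total count: 58 + 11 + 37 + 71 + 26 + 11 + 46 + 31 + 3 = 294.
Total exposure: 6 + 2 + 3 + 6 + 4 + 3 + 7 + 5 + 1 = 37 days.
After the second batch: Gamma(208 + 294, 31 + 37) = Gamma(502, 68).
Posterior variance = α'/β'² = 502/4624 = 251/2312.

251/2312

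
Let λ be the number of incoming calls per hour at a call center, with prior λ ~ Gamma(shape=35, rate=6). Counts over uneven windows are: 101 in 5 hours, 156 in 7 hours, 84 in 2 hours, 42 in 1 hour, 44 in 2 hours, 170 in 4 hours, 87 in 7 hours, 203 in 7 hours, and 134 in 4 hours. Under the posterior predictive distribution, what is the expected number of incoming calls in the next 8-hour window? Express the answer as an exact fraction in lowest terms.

2816/15

Total count: 101 + 156 + 84 + 42 + 44 + 170 + 87 + 203 + 134 = 1021.
Total exposure: 5 + 7 + 2 + 1 + 2 + 4 + 7 + 7 + 4 = 39 hours.
Posterior: α' = 35 + 1021 = 1056, β' = 6 + 39 = 45.
Predictive mean over an 8-hour window = T·E[λ|data] = 8·1056/45 = 2816/15.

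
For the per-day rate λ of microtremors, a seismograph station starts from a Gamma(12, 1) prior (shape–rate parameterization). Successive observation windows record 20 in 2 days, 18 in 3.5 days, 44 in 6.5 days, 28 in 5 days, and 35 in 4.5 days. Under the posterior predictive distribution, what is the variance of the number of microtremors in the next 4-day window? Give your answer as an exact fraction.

66568/2025

Total count: 20 + 18 + 44 + 28 + 35 = 145.
Total exposure: 2 + 3.5 + 6.5 + 5 + 4.5 = 21.5 days.
The Gamma prior is conjugate for the Poisson rate, so λ | data ~ Gamma(12+145, 1+21.5) = Gamma(157, 45/2).
The posterior predictive for a window of length T is Negative Binomial with variance T·α'·(β'+T)/β'² = 4·157·(53/2)/(2025/4) = 66568/2025.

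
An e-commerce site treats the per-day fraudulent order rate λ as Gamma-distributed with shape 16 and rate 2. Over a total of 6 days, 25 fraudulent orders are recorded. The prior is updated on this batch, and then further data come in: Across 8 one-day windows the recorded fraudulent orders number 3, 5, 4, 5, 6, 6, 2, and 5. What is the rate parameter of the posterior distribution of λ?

Total count 25 over total exposure 6 days.
After the first batch: Gamma(16 + 25, 2 + 6) = Gamma(41, 8).
Total count: 3 + 5 + 4 + 5 + 6 + 6 + 2 + 5 = 36.
Total exposure: 8 days.
After the second batch: Gamma(41 + 36, 8 + 8) = Gamma(77, 16).

16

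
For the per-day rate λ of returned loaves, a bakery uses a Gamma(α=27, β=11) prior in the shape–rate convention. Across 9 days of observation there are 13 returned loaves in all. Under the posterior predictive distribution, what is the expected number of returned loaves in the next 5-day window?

Total count 13 over total exposure 9 days.
Posterior: α' = 27 + 13 = 40, β' = 11 + 9 = 20.
Predictive mean over a 5-day window = T·E[λ|data] = 5·40/20 = 10.

10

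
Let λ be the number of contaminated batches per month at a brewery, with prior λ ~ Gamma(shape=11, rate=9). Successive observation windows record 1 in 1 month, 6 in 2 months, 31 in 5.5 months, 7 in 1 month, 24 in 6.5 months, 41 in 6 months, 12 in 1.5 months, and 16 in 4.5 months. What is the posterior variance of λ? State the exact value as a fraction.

Total count: 1 + 6 + 31 + 7 + 24 + 41 + 12 + 16 = 138.
Total exposure: 1 + 2 + 5.5 + 1 + 6.5 + 6 + 1.5 + 4.5 = 28 months.
Posterior: α' = 11 + 138 = 149, β' = 9 + 28 = 37.
Posterior variance = α'/β'² = 149/1369.

149/1369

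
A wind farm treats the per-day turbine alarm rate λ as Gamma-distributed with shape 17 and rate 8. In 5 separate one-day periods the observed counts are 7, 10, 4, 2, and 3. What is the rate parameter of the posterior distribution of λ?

13

Total count: 7 + 10 + 4 + 2 + 3 = 26.
Total exposure: 5 days.
Posterior: α' = 17 + 26 = 43, β' = 8 + 5 = 13.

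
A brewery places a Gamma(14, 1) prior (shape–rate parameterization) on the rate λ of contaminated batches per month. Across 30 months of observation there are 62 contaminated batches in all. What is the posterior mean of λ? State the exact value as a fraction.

76/31

Total count 62 over total exposure 30 months.
Conjugate update: add total count to the shape and total exposure to the rate, giving Gamma(76, 31).
Posterior mean = α'/β' = 76/31.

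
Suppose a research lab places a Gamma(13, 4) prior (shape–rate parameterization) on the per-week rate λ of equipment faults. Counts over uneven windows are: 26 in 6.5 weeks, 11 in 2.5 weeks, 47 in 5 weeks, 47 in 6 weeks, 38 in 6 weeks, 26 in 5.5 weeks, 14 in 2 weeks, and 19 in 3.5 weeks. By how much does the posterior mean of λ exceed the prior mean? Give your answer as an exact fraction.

431/164

Total count: 26 + 11 + 47 + 47 + 38 + 26 + 14 + 19 = 228.
Total exposure: 6.5 + 2.5 + 5 + 6 + 6 + 5.5 + 2 + 3.5 = 37 weeks.
The Gamma prior is conjugate for the Poisson rate, so λ | data ~ Gamma(13+228, 4+37) = Gamma(241, 41).
Posterior mean = 241/41 = 241/41; prior mean = 13/4 = 13/4. Difference = 241/41 − 13/4 = 431/164.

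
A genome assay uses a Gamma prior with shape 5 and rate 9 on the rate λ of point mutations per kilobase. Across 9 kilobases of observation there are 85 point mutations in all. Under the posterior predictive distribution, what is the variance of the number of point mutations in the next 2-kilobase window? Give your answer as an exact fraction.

Total count 85 over total exposure 9 kilobases.
By Gamma–Poisson conjugacy, the posterior is Gamma(α + Σx, β + Σt) = Gamma(5 + 85, 9 + 9) = Gamma(90, 18).
The posterior predictive for a window of length T is Negative Binomial with variance T·α'·(β'+T)/β'² = 2·90·20/324 = 100/9.

100/9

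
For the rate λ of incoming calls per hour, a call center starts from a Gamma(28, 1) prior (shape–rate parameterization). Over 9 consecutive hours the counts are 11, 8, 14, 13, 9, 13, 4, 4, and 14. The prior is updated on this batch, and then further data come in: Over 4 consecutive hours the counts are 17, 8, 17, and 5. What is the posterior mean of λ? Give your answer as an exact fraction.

Total count: 11 + 8 + 14 + 13 + 9 + 13 + 4 + 4 + 14 = 90.
Total exposure: 9 hours.
After the first batch: Gamma(28 + 90, 1 + 9) = Gamma(118, 10).
Total count: 17 + 8 + 17 + 5 = 47.
Total exposure: 4 hours.
After the second batch: Gamma(118 + 47, 10 + 4) = Gamma(165, 14).
Posterior mean = α'/β' = 165/14.

165/14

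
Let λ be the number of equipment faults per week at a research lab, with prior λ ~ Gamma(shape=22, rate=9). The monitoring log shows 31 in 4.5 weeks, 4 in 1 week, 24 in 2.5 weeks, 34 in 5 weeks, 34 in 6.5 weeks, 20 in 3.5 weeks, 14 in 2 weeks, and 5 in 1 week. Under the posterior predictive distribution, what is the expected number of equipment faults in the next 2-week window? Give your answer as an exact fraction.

Total count: 31 + 4 + 24 + 34 + 34 + 20 + 14 + 5 = 166.
Total exposure: 4.5 + 1 + 2.5 + 5 + 6.5 + 3.5 + 2 + 1 = 26 weeks.
The Gamma prior is conjugate for the Poisson rate, so λ | data ~ Gamma(22+166, 9+26) = Gamma(188, 35).
Predictive mean over a 2-week window = T·E[λ|data] = 2·188/35 = 376/35.

376/35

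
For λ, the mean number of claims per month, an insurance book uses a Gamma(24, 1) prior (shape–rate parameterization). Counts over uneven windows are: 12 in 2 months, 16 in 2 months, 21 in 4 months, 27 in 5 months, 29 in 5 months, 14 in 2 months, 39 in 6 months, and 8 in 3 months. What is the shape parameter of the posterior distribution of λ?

Total count: 12 + 16 + 21 + 27 + 29 + 14 + 39 + 8 = 166.
Total exposure: 2 + 2 + 4 + 5 + 5 + 2 + 6 + 3 = 29 months.
Conjugate update: add total count to the shape and total exposure to the rate, giving Gamma(190, 30).

190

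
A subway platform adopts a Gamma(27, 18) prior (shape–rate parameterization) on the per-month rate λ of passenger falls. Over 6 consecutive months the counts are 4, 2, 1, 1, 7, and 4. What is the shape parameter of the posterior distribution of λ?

Total count: 4 + 2 + 1 + 1 + 7 + 4 = 19.
Total exposure: 6 months.
The Gamma prior is conjugate for the Poisson rate, so λ | data ~ Gamma(27+19, 18+6) = Gamma(46, 24).

46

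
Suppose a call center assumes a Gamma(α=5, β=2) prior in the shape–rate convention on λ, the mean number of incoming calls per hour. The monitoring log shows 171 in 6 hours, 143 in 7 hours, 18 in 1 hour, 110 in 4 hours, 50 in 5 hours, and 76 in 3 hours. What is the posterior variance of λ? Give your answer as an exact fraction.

Total count: 171 + 143 + 18 + 110 + 50 + 76 = 568.
Total exposure: 6 + 7 + 1 + 4 + 5 + 3 = 26 hours.
Conjugate update: add total count to the shape and total exposure to the rate, giving Gamma(573, 28).
Posterior variance = α'/β'² = 573/784.

573/784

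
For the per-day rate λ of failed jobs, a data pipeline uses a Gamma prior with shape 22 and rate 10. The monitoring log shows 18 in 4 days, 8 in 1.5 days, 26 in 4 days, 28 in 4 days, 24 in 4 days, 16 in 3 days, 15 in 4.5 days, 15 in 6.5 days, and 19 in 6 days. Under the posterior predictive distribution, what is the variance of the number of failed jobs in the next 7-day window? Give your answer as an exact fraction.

Total count: 18 + 8 + 26 + 28 + 24 + 16 + 15 + 15 + 19 = 169.
Total exposure: 4 + 1.5 + 4 + 4 + 4 + 3 + 4.5 + 6.5 + 6 = 37.5 days.
The Gamma prior is conjugate for the Poisson rate, so λ | data ~ Gamma(22+169, 10+37.5) = Gamma(191, 95/2).
The posterior predictive for a window of length T is Negative Binomial with variance T·α'·(β'+T)/β'² = 7·191·(109/2)/(9025/4) = 291466/9025.

291466/9025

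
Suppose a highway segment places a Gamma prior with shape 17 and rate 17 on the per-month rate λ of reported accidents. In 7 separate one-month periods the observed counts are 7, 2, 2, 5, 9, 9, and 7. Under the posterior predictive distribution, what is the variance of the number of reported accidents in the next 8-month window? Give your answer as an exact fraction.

232/9

Total count: 7 + 2 + 2 + 5 + 9 + 9 + 7 = 41.
Total exposure: 7 months.
Gamma(α, β) with Poisson data over total exposure Σt gives posterior Gamma(α+Σx, β+Σt) = Gamma(58, 24).
The posterior predictive for a window of length T is Negative Binomial with variance T·α'·(β'+T)/β'² = 8·58·32/576 = 232/9.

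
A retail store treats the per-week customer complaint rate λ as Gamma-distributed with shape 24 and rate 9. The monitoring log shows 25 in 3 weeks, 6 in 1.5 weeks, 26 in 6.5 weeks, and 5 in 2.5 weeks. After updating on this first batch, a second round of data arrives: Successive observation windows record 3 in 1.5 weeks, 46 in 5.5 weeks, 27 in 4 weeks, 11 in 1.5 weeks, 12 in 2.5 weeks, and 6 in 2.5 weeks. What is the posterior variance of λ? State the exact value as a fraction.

Total count: 25 + 6 + 26 + 5 = 62.
Total exposure: 3 + 1.5 + 6.5 + 2.5 = 13.5 weeks.
After the first batch: Gamma(24 + 62, 9 + 13.5) = Gamma(86, 45/2).
Total count: 3 + 46 + 27 + 11 + 12 + 6 = 105.
Total exposure: 1.5 + 5.5 + 4 + 1.5 + 2.5 + 2.5 = 17.5 weeks.
After the second batch: Gamma(86 + 105, 45/2 + 17.5) = Gamma(191, 40).
Posterior variance = α'/β'² = 191/1600.

191/1600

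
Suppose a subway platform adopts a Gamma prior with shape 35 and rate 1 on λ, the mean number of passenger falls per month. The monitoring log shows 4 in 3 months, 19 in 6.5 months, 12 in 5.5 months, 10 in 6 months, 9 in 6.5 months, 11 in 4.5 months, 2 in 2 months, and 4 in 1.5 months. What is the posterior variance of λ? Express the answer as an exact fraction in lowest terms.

Total count: 4 + 19 + 12 + 10 + 9 + 11 + 2 + 4 = 71.
Total exposure: 3 + 6.5 + 5.5 + 6 + 6.5 + 4.5 + 2 + 1.5 = 35.5 months.
Conjugate update: add total count to the shape and total exposure to the rate, giving Gamma(106, 73/2).
Posterior variance = α'/β'² = 106/(5329/4) = 424/5329.

424/5329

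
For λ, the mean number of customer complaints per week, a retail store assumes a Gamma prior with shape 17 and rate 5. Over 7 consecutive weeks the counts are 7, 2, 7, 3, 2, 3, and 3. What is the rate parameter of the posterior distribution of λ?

12

Total count: 7 + 2 + 7 + 3 + 2 + 3 + 3 = 27.
Total exposure: 7 weeks.
Gamma(α, β) with Poisson data over total exposure Σt gives posterior Gamma(α+Σx, β+Σt) = Gamma(44, 12).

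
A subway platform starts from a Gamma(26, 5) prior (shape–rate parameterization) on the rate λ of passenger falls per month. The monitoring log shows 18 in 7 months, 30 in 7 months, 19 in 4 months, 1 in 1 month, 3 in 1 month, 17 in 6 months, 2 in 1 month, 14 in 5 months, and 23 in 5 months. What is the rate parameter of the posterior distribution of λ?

Total count: 18 + 30 + 19 + 1 + 3 + 17 + 2 + 14 + 23 = 127.
Total exposure: 7 + 7 + 4 + 1 + 1 + 6 + 1 + 5 + 5 = 37 months.
By Gamma–Poisson conjugacy, the posterior is Gamma(α + Σx, β + Σt) = Gamma(26 + 127, 5 + 37) = Gamma(153, 42).

42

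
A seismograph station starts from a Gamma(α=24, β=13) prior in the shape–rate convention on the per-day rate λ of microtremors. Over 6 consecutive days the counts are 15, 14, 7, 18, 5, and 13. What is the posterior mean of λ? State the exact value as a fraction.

Total count: 15 + 14 + 7 + 18 + 5 + 13 = 72.
Total exposure: 6 days.
Posterior: α' = 24 + 72 = 96, β' = 13 + 6 = 19.
Posterior mean = α'/β' = 96/19.

96/19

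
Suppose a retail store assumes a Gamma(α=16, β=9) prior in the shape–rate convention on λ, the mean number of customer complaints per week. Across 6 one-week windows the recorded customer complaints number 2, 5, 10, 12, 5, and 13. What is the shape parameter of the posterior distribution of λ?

63

Total count: 2 + 5 + 10 + 12 + 5 + 13 = 47.
Total exposure: 6 weeks.
Posterior: α' = 16 + 47 = 63, β' = 9 + 6 = 15.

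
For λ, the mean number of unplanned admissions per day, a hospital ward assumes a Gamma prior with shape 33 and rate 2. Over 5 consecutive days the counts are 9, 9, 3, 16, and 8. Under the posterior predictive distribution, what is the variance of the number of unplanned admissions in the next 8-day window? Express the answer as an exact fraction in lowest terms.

9360/49

Total count: 9 + 9 + 3 + 16 + 8 = 45.
Total exposure: 5 days.
Gamma(α, β) with Poisson data over total exposure Σt gives posterior Gamma(α+Σx, β+Σt) = Gamma(78, 7).
The posterior predictive for a window of length T is Negative Binomial with variance T·α'·(β'+T)/β'² = 8·78·15/49 = 9360/49.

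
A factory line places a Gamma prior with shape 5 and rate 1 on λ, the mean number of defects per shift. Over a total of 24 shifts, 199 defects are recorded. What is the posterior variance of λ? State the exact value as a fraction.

204/625

Total count 199 over total exposure 24 shifts.
By Gamma–Poisson conjugacy, the posterior is Gamma(α + Σx, β + Σt) = Gamma(5 + 199, 1 + 24) = Gamma(204, 25).
Posterior variance = α'/β'² = 204/625.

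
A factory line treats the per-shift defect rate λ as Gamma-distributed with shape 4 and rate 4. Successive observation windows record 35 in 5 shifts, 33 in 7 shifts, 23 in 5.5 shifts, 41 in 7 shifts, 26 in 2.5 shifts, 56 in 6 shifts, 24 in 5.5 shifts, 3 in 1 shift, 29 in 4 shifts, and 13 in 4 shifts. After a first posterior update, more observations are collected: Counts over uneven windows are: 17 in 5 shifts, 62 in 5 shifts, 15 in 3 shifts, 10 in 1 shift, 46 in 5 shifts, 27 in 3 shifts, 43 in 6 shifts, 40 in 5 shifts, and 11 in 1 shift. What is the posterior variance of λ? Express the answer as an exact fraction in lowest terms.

248/3249

Total count: 35 + 33 + 23 + 41 + 26 + 56 + 24 + 3 + 29 + 13 = 283.
Total exposure: 5 + 7 + 5.5 + 7 + 2.5 + 6 + 5.5 + 1 + 4 + 4 = 47.5 shifts.
After the first batch: Gamma(4 + 283, 4 + 47.5) = Gamma(287, 103/2).
Total count: 17 + 62 + 15 + 10 + 46 + 27 + 43 + 40 + 11 = 271.
Total exposure: 5 + 5 + 3 + 1 + 5 + 3 + 6 + 5 + 1 = 34 shifts.
After the second batch: Gamma(287 + 271, 103/2 + 34) = Gamma(558, 171/2).
Posterior variance = α'/β'² = 558/(29241/4) = 248/3249.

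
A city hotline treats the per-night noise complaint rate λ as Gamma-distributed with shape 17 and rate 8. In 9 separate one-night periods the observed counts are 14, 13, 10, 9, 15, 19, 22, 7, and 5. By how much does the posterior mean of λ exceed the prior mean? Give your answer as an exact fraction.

Total count: 14 + 13 + 10 + 9 + 15 + 19 + 22 + 7 + 5 = 114.
Total exposure: 9 nights.
Gamma(α, β) with Poisson data over total exposure Σt gives posterior Gamma(α+Σx, β+Σt) = Gamma(131, 17).
Posterior mean = 131/17 = 131/17; prior mean = 17/8 = 17/8. Difference = 131/17 − 17/8 = 759/136.

759/136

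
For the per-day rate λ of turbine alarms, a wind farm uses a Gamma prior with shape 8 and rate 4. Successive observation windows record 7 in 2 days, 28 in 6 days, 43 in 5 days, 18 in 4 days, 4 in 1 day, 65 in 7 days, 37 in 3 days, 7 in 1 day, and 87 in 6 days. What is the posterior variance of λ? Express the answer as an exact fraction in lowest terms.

304/1521

Total count: 7 + 28 + 43 + 18 + 4 + 65 + 37 + 7 + 87 = 296.
Total exposure: 2 + 6 + 5 + 4 + 1 + 7 + 3 + 1 + 6 = 35 days.
Posterior: α' = 8 + 296 = 304, β' = 4 + 35 = 39.
Posterior variance = α'/β'² = 304/1521.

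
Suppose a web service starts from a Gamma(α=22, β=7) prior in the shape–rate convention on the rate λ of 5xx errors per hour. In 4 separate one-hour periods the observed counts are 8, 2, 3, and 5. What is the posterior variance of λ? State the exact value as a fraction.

40/121

Total count: 8 + 2 + 3 + 5 = 18.
Total exposure: 4 hours.
Conjugate update: add total count to the shape and total exposure to the rate, giving Gamma(40, 11).
Posterior variance = α'/β'² = 40/121.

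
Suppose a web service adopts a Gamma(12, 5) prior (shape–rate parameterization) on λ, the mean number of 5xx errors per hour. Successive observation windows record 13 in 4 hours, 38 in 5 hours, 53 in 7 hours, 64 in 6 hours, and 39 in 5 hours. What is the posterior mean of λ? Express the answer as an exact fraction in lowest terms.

Total count: 13 + 38 + 53 + 64 + 39 = 207.
Total exposure: 4 + 5 + 7 + 6 + 5 = 27 hours.
Gamma(α, β) with Poisson data over total exposure Σt gives posterior Gamma(α+Σx, β+Σt) = Gamma(219, 32).
Posterior mean = α'/β' = 219/32.

219/32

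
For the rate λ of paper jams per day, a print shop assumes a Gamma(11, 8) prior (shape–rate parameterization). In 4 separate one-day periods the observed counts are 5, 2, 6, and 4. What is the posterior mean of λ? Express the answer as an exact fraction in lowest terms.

7/3

Total count: 5 + 2 + 6 + 4 = 17.
Total exposure: 4 days.
Posterior: α' = 11 + 17 = 28, β' = 8 + 4 = 12.
Posterior mean = α'/β' = 28/12 = 7/3.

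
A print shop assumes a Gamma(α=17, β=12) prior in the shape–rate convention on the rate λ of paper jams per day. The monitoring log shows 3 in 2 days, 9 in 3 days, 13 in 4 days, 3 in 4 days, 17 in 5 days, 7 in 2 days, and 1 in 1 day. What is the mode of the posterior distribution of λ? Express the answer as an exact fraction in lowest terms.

23/11

Total count: 3 + 9 + 13 + 3 + 17 + 7 + 1 = 53.
Total exposure: 2 + 3 + 4 + 4 + 5 + 2 + 1 = 21 days.
Conjugate update: add total count to the shape and total exposure to the rate, giving Gamma(70, 33).
Posterior mode = (α'−1)/β' = 69/33 = 23/11.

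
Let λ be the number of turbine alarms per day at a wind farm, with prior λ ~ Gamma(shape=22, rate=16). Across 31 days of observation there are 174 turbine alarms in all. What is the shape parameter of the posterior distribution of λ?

Total count 174 over total exposure 31 days.
Gamma(α, β) with Poisson data over total exposure Σt gives posterior Gamma(α+Σx, β+Σt) = Gamma(196, 47).

196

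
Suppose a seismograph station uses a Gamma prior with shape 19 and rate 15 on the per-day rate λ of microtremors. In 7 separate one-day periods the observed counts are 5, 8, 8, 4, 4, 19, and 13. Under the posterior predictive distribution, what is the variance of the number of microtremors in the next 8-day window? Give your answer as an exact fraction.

4800/121

Total count: 5 + 8 + 8 + 4 + 4 + 19 + 13 = 61.
Total exposure: 7 days.
By Gamma–Poisson conjugacy, the posterior is Gamma(α + Σx, β + Σt) = Gamma(19 + 61, 15 + 7) = Gamma(80, 22).
The posterior predictive for a window of length T is Negative Binomial with variance T·α'·(β'+T)/β'² = 8·80·30/484 = 4800/121.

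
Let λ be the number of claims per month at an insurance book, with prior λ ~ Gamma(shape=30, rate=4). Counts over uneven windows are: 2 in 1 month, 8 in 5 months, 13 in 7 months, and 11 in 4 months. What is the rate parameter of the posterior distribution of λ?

21

Total count: 2 + 8 + 13 + 11 = 34.
Total exposure: 1 + 5 + 7 + 4 = 17 months.
The Gamma prior is conjugate for the Poisson rate, so λ | data ~ Gamma(30+34, 4+17) = Gamma(64, 21).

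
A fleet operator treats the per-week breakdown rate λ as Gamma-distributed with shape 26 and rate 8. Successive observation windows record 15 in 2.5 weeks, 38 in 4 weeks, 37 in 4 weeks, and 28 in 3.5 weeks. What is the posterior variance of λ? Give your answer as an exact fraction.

36/121

Total count: 15 + 38 + 37 + 28 = 118.
Total exposure: 2.5 + 4 + 4 + 3.5 = 14 weeks.
Conjugate update: add total count to the shape and total exposure to the rate, giving Gamma(144, 22).
Posterior variance = α'/β'² = 144/484 = 36/121.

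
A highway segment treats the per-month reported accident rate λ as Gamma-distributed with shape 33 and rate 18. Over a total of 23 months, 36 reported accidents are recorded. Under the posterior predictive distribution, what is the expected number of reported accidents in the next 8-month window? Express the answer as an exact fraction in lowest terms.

Total count 36 over total exposure 23 months.
Conjugate update: add total count to the shape and total exposure to the rate, giving Gamma(69, 41).
Predictive mean over an 8-month window = T·E[λ|data] = 8·69/41 = 552/41.

552/41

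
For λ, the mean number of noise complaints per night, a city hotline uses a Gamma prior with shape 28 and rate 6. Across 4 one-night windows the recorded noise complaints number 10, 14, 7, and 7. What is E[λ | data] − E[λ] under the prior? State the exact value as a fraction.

Total count: 10 + 14 + 7 + 7 = 38.
Total exposure: 4 nights.
By Gamma–Poisson conjugacy, the posterior is Gamma(α + Σx, β + Σt) = Gamma(28 + 38, 6 + 4) = Gamma(66, 10).
Posterior mean = 66/10 = 33/5; prior mean = 28/6 = 14/3. Difference = 33/5 − 14/3 = 29/15.

29/15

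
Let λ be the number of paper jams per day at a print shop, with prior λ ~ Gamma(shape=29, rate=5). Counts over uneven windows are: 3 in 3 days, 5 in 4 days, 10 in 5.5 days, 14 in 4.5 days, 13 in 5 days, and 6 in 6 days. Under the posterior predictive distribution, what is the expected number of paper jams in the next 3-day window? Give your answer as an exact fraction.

80/11

Total count: 3 + 5 + 10 + 14 + 13 + 6 = 51.
Total exposure: 3 + 4 + 5.5 + 4.5 + 5 + 6 = 28 days.
Conjugate update: add total count to the shape and total exposure to the rate, giving Gamma(80, 33).
Predictive mean over a 3-day window = T·E[λ|data] = 3·80/33 = 80/11.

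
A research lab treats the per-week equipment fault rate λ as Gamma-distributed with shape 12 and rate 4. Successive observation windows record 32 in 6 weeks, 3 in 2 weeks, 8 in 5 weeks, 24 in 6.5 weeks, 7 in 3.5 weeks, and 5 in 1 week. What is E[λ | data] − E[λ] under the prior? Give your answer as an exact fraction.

1/4

Total count: 32 + 3 + 8 + 24 + 7 + 5 = 79.
Total exposure: 6 + 2 + 5 + 6.5 + 3.5 + 1 = 24 weeks.
The Gamma prior is conjugate for the Poisson rate, so λ | data ~ Gamma(12+79, 4+24) = Gamma(91, 28).
Posterior mean = 91/28 = 13/4; prior mean = 12/4 = 3. Difference = 13/4 − 3 = 1/4.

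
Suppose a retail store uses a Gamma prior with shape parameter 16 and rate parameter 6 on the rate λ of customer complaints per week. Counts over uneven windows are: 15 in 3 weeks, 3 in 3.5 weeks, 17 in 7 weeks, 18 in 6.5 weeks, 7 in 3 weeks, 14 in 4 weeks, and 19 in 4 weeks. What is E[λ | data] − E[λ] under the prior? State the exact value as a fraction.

Total count: 15 + 3 + 17 + 18 + 7 + 14 + 19 = 93.
Total exposure: 3 + 3.5 + 7 + 6.5 + 3 + 4 + 4 = 31 weeks.
By Gamma–Poisson conjugacy, the posterior is Gamma(α + Σx, β + Σt) = Gamma(16 + 93, 6 + 31) = Gamma(109, 37).
Posterior mean = 109/37 = 109/37; prior mean = 16/6 = 8/3. Difference = 109/37 − 8/3 = 31/111.

31/111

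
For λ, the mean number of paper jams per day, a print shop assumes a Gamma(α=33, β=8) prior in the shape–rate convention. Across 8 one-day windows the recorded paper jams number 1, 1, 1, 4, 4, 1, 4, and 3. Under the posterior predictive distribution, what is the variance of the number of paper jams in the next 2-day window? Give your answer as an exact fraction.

Total count: 1 + 1 + 1 + 4 + 4 + 1 + 4 + 3 = 19.
Total exposure: 8 days.
Gamma(α, β) with Poisson data over total exposure Σt gives posterior Gamma(α+Σx, β+Σt) = Gamma(52, 16).
The posterior predictive for a window of length T is Negative Binomial with variance T·α'·(β'+T)/β'² = 2·52·18/256 = 117/16.

117/16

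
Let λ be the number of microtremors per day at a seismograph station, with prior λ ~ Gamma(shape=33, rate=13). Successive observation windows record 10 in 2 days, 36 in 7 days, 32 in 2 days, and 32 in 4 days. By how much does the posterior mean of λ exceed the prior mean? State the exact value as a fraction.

Total count: 10 + 36 + 32 + 32 = 110.
Total exposure: 2 + 7 + 2 + 4 = 15 days.
Conjugate update: add total count to the shape and total exposure to the rate, giving Gamma(143, 28).
Posterior mean = 143/28 = 143/28; prior mean = 33/13 = 33/13. Difference = 143/28 − 33/13 = 935/364.

935/364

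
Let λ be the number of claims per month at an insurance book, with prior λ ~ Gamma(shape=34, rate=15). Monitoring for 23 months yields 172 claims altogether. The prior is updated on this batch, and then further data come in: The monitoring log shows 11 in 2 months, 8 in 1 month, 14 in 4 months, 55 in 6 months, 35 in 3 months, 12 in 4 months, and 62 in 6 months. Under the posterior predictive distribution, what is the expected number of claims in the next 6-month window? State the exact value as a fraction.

1209/32

Total count 172 over total exposure 23 months.
After the first batch: Gamma(34 + 172, 15 + 23) = Gamma(206, 38).
Total count: 11 + 8 + 14 + 55 + 35 + 12 + 62 = 197.
Total exposure: 2 + 1 + 4 + 6 + 3 + 4 + 6 = 26 months.
After the second batch: Gamma(206 + 197, 38 + 26) = Gamma(403, 64).
Predictive mean over a 6-month window = T·E[λ|data] = 6·403/64 = 1209/32.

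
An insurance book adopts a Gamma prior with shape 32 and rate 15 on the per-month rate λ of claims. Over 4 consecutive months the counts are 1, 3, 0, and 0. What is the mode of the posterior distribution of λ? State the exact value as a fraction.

Total count: 1 + 3 + 0 + 0 = 4.
Total exposure: 4 months.
By Gamma–Poisson conjugacy, the posterior is Gamma(α + Σx, β + Σt) = Gamma(32 + 4, 15 + 4) = Gamma(36, 19).
Posterior mode = (α'−1)/β' = 35/19.

35/19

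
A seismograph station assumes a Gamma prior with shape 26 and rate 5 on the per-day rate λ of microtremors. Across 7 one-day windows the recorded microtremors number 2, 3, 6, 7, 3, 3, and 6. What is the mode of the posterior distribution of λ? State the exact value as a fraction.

55/12

Total count: 2 + 3 + 6 + 7 + 3 + 3 + 6 = 30.
Total exposure: 7 days.
Gamma(α, β) with Poisson data over total exposure Σt gives posterior Gamma(α+Σx, β+Σt) = Gamma(56, 12).
Posterior mode = (α'−1)/β' = 55/12.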